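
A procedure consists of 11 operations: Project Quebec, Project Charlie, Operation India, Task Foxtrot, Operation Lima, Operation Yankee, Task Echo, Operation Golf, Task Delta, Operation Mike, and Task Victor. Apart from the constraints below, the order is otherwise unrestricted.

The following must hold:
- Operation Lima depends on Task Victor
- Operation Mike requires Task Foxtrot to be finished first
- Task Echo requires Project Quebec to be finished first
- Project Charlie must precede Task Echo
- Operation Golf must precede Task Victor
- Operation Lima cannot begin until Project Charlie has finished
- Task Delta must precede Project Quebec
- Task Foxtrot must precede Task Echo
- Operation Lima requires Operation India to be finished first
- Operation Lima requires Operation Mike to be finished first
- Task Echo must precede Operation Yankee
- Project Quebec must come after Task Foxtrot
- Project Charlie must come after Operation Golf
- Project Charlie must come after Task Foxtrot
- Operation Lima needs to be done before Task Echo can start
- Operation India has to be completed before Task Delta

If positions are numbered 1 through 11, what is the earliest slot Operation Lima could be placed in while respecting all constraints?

7

Working backwards through the constraints from Operation Lima, its full set of required predecessors is Project Charlie, Operation India, Task Foxtrot, Operation Golf, Operation Mike, Task Victor — 6 of them.
So at minimum 6 operations come before Operation Lima, putting Operation Lima no earlier than position 7. That position is achievable by scheduling exactly those predecessors first.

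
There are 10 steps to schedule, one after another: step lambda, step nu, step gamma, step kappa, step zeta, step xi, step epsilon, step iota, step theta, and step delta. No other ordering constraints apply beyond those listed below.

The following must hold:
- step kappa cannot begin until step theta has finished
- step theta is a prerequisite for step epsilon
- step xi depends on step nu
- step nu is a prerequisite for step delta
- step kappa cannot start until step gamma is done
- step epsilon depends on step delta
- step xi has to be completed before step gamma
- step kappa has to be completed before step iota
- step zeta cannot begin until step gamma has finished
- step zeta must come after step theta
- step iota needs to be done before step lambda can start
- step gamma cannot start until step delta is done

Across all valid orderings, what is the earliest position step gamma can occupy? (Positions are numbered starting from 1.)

4

Every step that must precede step gamma has to come before it. Tracing all chains that end at step gamma, those steps are: step nu, step xi, step delta — 3 in total.
With 3 mandatory predecessors, the earliest step gamma can sit is position 3+1 = 4, and placing just those 3 first achieves it.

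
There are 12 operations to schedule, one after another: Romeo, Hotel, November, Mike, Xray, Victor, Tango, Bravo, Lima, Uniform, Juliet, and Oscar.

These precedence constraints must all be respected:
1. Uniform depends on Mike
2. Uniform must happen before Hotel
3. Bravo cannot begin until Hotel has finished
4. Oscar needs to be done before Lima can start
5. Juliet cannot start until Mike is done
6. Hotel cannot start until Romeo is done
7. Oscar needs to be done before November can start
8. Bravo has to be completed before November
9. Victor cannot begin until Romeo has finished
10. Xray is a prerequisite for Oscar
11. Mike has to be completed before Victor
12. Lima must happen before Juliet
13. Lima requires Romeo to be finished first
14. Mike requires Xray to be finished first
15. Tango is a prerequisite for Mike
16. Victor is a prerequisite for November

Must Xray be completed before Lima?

There is a constraint chain Xray → Oscar → Lima.
So Xray must precede Lima in any valid ordering.

Yes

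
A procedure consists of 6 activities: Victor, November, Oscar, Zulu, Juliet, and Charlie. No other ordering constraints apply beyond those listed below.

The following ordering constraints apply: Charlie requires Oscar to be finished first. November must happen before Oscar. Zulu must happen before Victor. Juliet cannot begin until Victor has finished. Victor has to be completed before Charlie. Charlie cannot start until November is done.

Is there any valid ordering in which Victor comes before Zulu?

The constraints give a chain Zulu → Victor, which forces Zulu before Victor.
Hence Victor can never be scheduled before Zulu.

No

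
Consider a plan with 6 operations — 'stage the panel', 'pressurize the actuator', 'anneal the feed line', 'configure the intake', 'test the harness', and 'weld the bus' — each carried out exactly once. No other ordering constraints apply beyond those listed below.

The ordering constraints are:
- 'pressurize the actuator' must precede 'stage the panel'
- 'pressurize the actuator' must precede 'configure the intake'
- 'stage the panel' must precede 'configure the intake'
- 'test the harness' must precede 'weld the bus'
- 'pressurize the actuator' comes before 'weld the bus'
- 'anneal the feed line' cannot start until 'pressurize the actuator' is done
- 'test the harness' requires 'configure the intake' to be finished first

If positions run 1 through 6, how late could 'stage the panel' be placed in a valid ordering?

Following every chain forward from 'stage the panel', the operations that must come later are 'configure the intake', 'test the harness', 'weld the bus' — 3 of them.
So at least 3 operations follow 'stage the panel', putting 'stage the panel' no later than position 3. That position is achievable by scheduling everything else first.

3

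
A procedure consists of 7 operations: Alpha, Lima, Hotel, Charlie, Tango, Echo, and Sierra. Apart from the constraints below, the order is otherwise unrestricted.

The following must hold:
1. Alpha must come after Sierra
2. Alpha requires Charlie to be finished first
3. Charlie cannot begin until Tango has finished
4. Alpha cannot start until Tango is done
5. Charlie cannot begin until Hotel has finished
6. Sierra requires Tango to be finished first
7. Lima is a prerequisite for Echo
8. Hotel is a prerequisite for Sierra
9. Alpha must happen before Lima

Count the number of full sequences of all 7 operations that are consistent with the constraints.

2 operations have no prerequisites (Hotel, Tango), so any of them could come first.
Counting all ways to extend the partial order to a total order gives 4.

4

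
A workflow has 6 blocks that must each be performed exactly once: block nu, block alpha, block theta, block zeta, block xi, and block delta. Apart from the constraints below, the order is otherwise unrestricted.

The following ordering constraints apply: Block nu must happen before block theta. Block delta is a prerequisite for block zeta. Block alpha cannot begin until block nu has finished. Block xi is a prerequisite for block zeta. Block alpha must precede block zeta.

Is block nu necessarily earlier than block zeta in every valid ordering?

Yes

Chaining the stated constraints: block nu → block alpha → block zeta.
So block nu must precede block zeta in any valid ordering.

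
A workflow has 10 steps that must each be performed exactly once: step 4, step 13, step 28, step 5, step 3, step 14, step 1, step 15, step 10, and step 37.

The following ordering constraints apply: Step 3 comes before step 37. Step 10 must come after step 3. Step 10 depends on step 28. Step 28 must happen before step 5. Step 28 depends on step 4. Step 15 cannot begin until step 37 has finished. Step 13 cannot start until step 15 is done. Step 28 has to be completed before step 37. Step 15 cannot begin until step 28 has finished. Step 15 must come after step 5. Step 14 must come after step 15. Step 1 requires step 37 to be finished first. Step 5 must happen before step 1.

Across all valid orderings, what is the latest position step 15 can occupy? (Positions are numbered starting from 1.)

Every step that must follow step 15 has to come after it. Tracing all chains starting from step 15, those steps are: step 13, step 14 — 2 in total.
With 2 mandatory successors out of 10 steps total, the latest slot for step 15 is 10−2 = 8, and it's reachable by doing all non-successors before step 15.

8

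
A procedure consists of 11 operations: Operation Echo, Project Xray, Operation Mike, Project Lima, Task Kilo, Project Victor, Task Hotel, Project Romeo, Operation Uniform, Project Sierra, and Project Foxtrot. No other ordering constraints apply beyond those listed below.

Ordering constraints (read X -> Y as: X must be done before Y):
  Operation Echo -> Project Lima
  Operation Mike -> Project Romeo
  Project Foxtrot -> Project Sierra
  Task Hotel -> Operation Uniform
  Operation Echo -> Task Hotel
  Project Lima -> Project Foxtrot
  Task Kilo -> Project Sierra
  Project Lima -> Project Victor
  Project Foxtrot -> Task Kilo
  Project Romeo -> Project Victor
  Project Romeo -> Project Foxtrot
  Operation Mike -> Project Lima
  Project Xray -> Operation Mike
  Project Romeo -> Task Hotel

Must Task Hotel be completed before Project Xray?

The constraints actually force Project Xray before Task Hotel (via Project Xray → Operation Mike → Project Romeo → Task Hotel), not the other way around.
So Task Hotel never precedes Project Xray.

No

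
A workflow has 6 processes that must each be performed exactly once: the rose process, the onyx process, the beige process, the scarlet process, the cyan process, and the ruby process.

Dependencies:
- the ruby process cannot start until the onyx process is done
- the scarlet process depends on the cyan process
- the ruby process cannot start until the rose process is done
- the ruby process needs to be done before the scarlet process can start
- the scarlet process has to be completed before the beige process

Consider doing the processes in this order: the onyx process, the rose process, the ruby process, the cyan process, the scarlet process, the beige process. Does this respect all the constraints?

Every stated constraint is respected: the ruby process sits at position 3, ahead of the scarlet process at position 5, and each of the other listed pairs likewise has the predecessor earlier in the sequence.

Yes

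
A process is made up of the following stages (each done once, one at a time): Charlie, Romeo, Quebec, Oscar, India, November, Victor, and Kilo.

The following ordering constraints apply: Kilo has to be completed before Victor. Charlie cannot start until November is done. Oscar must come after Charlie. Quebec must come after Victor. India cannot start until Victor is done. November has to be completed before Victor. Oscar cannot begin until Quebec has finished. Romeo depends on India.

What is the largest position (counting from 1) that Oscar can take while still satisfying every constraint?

Oscar has no required successors, so nothing stops it from going last (position 8).

8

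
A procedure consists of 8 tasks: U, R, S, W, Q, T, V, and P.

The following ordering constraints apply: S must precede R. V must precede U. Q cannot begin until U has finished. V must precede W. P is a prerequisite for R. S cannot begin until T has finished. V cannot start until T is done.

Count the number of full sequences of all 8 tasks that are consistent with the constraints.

2 tasks have no prerequisites (T, P), so any of them could come first.
Counting all ways to extend the partial order to a total order gives 255.

255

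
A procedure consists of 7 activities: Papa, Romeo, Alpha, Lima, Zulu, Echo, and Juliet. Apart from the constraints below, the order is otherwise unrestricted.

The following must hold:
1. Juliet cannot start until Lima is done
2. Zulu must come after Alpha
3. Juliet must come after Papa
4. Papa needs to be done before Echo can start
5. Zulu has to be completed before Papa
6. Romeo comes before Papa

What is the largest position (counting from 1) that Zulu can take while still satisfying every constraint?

4

Following every chain forward from Zulu, the activities that must come later are Papa, Echo, Juliet — 3 of them.
So at least 3 activities follow Zulu, putting Zulu no later than position 4. That position is achievable by scheduling everything else first.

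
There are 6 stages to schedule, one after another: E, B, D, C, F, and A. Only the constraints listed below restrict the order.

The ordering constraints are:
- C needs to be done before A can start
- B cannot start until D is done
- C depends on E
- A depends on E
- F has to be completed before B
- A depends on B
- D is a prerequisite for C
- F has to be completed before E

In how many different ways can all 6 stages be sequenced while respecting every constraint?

2 stages have no prerequisites (D, F), so any of them could come first.
Enumerating by repeatedly choosing an available stage (one whose prerequisites are all placed) gives 8 distinct complete orderings.

8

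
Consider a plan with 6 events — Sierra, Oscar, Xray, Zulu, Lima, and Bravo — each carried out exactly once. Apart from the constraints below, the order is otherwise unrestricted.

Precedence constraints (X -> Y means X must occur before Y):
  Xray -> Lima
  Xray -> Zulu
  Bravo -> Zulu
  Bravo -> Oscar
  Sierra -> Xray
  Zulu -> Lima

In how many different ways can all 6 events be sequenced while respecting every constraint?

12

The events with no prerequisites are Sierra, Bravo; any of them can be placed first.
Systematically extending each partial ordering one event at a time and counting, there are 12 complete orderings.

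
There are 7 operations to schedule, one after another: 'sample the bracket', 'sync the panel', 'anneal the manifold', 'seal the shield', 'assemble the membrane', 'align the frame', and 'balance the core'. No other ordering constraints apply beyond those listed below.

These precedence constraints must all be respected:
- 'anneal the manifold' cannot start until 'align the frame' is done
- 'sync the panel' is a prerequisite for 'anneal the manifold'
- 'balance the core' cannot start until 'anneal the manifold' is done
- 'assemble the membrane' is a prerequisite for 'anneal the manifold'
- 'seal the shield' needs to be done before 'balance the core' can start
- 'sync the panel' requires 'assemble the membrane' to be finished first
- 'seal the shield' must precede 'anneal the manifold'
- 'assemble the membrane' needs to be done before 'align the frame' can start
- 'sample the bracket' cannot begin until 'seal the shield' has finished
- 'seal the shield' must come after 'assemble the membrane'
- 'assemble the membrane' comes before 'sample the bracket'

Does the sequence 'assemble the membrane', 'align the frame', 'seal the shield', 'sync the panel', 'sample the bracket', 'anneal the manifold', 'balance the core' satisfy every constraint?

Yes

Checking each listed constraint against this order: for instance, 'assemble the membrane' is in position 1 and 'anneal the manifold' in position 6, so that constraint holds — and the remaining constraints check out the same way.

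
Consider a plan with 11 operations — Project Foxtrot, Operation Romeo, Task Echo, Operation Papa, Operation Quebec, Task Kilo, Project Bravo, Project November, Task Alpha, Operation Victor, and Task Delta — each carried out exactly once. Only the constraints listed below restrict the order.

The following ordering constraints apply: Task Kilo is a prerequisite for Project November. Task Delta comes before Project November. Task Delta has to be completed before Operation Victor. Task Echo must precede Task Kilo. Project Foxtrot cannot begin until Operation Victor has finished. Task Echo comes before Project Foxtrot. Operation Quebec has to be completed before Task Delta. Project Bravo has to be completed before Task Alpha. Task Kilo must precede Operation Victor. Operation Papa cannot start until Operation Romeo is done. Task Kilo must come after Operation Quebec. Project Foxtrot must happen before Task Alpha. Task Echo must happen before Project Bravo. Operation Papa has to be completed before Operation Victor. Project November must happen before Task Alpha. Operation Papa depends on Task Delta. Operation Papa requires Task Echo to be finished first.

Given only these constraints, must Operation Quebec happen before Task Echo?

Nothing in the constraints links Operation Quebec and Task Echo; they are unordered relative to each other.
A valid ordering placing Task Echo before Operation Quebec exists, so the answer is no.

No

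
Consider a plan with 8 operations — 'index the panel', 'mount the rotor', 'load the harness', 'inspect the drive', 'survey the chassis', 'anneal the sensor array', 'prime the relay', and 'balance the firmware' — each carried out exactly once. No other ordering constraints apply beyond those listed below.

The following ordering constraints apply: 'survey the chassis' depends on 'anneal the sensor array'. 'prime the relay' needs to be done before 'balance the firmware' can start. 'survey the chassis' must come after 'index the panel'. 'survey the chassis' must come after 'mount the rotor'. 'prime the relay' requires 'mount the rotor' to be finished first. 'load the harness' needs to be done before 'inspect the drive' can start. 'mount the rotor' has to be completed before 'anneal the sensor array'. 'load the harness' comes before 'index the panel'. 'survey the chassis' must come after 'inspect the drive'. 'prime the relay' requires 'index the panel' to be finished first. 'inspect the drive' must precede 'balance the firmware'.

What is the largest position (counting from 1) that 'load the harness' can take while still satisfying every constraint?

3

The operations that are forced after 'load the harness', directly or by a chain of constraints, are 'index the panel', 'inspect the drive', 'survey the chassis', 'prime the relay', 'balance the firmware'. That's 5 operations.
With 5 mandatory successors out of 8 operations total, the latest slot for 'load the harness' is 8−5 = 3, and it's reachable by doing all non-successors before 'load the harness'.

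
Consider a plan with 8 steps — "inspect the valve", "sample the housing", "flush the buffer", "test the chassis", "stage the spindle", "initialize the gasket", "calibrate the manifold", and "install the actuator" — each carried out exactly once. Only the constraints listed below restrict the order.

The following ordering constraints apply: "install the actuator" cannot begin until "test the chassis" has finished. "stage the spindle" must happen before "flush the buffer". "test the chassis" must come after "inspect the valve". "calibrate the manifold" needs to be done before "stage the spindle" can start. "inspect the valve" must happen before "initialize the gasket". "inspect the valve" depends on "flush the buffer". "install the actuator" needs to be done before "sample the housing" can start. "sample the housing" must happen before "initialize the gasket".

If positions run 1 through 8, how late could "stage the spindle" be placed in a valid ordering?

2

Following every chain forward from "stage the spindle", the steps that must come later are "inspect the valve", "sample the housing", "flush the buffer", "test the chassis", "initialize the gasket", "install the actuator" — 6 of them.
With 6 mandatory successors out of 8 steps total, the latest slot for "stage the spindle" is 8−6 = 2, and it's reachable by doing all non-successors before "stage the spindle".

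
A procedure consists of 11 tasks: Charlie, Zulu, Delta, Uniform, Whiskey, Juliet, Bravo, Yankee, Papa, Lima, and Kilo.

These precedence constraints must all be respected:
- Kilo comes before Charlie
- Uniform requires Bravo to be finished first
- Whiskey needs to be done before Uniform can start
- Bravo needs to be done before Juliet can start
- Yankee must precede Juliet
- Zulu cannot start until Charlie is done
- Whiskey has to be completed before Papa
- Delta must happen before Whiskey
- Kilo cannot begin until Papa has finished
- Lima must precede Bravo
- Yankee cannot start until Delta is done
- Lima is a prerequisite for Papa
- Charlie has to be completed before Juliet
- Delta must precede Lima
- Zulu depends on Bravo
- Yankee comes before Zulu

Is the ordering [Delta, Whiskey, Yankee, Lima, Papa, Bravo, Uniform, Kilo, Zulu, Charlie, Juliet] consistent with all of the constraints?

Here Charlie comes after Zulu.
But one of the constraints requires Charlie before Zulu, so this ordering violates it.

No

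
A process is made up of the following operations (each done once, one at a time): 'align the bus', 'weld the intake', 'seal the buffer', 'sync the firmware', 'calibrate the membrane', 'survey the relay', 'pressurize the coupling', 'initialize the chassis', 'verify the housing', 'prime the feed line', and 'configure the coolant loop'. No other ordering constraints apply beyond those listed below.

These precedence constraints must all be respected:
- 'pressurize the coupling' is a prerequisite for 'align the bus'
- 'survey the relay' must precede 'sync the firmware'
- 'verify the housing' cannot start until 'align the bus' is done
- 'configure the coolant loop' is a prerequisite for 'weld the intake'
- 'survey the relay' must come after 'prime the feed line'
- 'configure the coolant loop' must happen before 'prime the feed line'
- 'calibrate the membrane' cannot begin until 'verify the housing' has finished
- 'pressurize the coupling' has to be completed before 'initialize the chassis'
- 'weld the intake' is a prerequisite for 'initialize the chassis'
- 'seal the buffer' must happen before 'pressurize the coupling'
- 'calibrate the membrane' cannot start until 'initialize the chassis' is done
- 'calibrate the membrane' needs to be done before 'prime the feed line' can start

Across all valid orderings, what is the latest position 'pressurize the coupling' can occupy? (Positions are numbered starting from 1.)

The operations that are forced after 'pressurize the coupling', directly or by a chain of constraints, are 'align the bus', 'sync the firmware', 'calibrate the membrane', 'survey the relay', 'initialize the chassis', 'verify the housing', 'prime the feed line'. That's 7 operations.
With 7 mandatory successors out of 11 operations total, the latest slot for 'pressurize the coupling' is 11−7 = 4, and it's reachable by doing all non-successors before 'pressurize the coupling'.

4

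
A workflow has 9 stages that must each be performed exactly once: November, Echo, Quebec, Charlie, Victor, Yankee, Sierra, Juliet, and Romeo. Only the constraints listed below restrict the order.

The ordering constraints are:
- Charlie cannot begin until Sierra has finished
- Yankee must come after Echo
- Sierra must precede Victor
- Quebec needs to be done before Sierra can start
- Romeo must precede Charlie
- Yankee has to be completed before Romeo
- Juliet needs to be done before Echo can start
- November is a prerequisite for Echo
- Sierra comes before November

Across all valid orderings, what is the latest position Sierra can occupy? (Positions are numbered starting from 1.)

3

Every stage that must follow Sierra has to come after it. Tracing all chains starting from Sierra, those stages are: November, Echo, Charlie, Victor, Yankee, Romeo — 6 in total.
So at least 6 stages follow Sierra, putting Sierra no later than position 3. That position is achievable by scheduling everything else first.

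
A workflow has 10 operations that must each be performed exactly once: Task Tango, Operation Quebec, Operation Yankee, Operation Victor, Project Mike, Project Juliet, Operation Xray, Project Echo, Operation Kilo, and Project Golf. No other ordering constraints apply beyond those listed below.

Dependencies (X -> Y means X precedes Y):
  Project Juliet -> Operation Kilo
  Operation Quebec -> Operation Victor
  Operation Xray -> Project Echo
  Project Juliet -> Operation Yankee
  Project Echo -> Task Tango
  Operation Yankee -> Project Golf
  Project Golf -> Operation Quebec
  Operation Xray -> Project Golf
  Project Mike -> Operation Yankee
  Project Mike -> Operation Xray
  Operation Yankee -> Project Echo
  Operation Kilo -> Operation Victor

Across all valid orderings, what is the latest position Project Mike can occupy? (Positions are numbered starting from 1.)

The operations that are forced after Project Mike, directly or by a chain of constraints, are Task Tango, Operation Quebec, Operation Yankee, Operation Victor, Operation Xray, Project Echo, Project Golf. That's 7 operations.
With 7 mandatory successors out of 10 operations total, the latest slot for Project Mike is 10−7 = 3, and it's reachable by doing all non-successors before Project Mike.

3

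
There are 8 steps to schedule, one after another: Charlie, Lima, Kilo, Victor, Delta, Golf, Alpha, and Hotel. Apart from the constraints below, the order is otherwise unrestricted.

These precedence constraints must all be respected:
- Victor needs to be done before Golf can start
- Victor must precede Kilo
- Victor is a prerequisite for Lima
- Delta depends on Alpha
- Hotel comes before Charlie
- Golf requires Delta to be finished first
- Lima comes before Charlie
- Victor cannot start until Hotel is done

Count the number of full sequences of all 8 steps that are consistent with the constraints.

The steps with no prerequisites are Alpha, Hotel; any of them can be placed first.
Enumerating by repeatedly choosing an available step (one whose prerequisites are all placed) gives 156 distinct complete orderings.

156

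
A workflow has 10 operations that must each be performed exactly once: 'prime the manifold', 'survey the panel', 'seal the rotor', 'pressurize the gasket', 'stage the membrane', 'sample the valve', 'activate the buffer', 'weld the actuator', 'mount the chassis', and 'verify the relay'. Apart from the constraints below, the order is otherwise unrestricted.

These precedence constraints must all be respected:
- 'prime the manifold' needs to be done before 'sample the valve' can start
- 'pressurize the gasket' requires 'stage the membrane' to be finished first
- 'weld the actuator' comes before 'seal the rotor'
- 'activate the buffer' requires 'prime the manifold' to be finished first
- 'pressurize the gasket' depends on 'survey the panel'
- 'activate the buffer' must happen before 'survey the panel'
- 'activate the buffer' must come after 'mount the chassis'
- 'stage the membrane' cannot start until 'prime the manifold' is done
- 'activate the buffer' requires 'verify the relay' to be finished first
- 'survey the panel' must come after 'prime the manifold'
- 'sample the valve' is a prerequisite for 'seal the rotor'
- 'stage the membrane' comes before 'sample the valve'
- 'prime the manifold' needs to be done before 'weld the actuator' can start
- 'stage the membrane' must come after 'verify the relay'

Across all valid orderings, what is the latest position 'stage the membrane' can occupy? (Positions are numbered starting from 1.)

Every operation that must follow 'stage the membrane' has to come after it. Tracing all chains starting from 'stage the membrane', those operations are: 'seal the rotor', 'pressurize the gasket', 'sample the valve' — 3 in total.
So at least 3 operations follow 'stage the membrane', putting 'stage the membrane' no later than position 7. That position is achievable by scheduling everything else first.

7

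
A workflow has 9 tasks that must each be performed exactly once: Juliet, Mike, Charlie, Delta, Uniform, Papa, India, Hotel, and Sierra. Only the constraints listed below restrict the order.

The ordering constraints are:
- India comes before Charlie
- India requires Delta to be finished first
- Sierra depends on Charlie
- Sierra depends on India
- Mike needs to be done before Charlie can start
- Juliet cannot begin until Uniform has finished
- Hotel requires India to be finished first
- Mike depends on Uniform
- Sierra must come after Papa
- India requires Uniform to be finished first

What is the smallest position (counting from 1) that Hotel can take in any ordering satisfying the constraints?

The tasks that are forced before Hotel, directly or transitively, are Delta, Uniform, India. That's 3 tasks.
So at minimum 3 tasks come before Hotel, putting Hotel no earlier than position 4. That position is achievable by scheduling exactly those predecessors first.

4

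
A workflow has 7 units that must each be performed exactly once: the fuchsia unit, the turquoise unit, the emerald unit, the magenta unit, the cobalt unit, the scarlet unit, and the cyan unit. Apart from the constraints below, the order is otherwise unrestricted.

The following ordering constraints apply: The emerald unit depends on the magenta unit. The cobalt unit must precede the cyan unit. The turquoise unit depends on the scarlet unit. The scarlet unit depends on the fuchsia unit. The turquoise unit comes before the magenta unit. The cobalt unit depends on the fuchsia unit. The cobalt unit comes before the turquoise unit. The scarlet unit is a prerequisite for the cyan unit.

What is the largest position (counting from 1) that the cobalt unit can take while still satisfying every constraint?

Following every chain forward from the cobalt unit, the units that must come later are the turquoise unit, the emerald unit, the magenta unit, the cyan unit — 4 of them.
With 4 mandatory successors out of 7 units total, the latest slot for the cobalt unit is 7−4 = 3, and it's reachable by doing all non-successors before the cobalt unit.

3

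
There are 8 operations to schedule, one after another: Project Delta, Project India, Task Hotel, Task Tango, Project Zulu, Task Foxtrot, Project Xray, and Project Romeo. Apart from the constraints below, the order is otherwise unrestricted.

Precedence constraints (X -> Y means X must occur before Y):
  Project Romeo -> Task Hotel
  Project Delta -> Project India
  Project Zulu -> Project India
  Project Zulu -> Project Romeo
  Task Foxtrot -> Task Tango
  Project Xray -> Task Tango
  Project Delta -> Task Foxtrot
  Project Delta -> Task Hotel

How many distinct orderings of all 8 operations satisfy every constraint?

3 operations have no prerequisites (Project Delta, Project Zulu, Project Xray), so any of them could come first.
Enumerating by repeatedly choosing an available operation (one whose prerequisites are all placed) gives 511 distinct complete orderings.

511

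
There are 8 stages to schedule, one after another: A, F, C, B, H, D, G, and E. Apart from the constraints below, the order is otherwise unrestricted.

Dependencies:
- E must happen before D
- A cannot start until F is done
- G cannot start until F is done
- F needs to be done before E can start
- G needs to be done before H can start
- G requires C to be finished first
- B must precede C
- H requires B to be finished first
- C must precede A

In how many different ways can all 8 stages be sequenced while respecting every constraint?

The stages with no prerequisites are F, B; any of them can be placed first.
Counting all ways to extend the partial order to a total order gives 138.

138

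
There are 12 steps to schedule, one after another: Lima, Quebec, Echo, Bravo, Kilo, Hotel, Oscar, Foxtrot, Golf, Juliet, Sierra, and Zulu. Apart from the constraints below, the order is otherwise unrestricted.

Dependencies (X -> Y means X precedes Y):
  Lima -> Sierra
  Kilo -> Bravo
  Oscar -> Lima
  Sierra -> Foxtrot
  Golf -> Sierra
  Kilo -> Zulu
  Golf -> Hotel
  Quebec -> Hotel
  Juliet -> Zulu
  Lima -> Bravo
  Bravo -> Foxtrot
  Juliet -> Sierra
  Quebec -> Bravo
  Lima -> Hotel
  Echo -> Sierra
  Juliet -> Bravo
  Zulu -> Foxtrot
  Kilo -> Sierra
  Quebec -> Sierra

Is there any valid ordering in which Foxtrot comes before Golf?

No

There is a dependency chain Golf → Sierra → Foxtrot, so Foxtrot always comes after Golf.
Hence Foxtrot can never be scheduled before Golf.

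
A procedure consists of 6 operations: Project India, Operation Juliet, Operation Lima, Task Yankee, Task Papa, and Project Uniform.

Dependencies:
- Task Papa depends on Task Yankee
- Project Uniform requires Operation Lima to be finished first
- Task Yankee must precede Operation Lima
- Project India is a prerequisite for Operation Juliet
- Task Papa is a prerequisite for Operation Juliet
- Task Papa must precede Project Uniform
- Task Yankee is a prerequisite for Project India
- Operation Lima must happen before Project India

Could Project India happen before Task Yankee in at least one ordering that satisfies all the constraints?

There is a dependency chain Task Yankee → Project India, so Project India always comes after Task Yankee.
So no valid ordering can have Project India before Task Yankee.

No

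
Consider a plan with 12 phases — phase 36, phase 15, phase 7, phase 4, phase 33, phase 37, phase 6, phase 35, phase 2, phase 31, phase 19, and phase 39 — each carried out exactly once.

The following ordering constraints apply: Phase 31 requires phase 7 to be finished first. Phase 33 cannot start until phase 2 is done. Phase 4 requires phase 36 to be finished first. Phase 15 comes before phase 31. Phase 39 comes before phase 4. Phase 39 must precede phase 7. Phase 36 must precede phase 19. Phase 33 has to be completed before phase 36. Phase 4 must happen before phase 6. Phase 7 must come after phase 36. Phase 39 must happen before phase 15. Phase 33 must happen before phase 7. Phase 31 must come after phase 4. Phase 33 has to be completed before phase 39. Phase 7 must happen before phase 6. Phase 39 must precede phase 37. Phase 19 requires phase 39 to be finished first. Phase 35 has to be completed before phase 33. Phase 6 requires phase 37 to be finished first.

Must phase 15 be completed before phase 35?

No

The constraints actually force phase 35 before phase 15 (via phase 35 → phase 33 → phase 39 → phase 15), not the other way around.
So phase 15 does not have to come before phase 35 — it cannot.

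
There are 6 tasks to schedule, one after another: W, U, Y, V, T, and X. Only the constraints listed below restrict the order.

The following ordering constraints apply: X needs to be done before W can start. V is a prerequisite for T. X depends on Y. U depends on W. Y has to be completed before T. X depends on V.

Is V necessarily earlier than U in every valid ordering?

Tracing the constraints gives a chain: V → X → W → U.
So V must precede U in any valid ordering.

Yes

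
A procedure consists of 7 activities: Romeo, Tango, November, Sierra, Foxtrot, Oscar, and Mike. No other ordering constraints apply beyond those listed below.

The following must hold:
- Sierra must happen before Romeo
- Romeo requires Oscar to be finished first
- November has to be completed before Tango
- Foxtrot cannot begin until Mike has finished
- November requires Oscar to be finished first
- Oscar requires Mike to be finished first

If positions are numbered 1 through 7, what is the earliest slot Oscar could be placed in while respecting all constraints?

Working backwards through the constraints from Oscar, its only required predecessor is Mike.
With 1 mandatory predecessor, the earliest Oscar can sit is position 1+1 = 2, and placing just that one first achieves it.

2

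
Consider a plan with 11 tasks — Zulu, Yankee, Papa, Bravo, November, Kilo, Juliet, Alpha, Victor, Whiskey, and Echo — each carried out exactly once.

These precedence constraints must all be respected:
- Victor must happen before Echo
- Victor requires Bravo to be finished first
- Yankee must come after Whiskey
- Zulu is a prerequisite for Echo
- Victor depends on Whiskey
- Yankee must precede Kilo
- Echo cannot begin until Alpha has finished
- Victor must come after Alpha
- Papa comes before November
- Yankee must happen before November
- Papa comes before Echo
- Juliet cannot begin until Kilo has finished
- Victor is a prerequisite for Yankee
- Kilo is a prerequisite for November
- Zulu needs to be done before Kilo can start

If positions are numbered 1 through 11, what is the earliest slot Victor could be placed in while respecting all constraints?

4

The tasks that are forced before Victor, directly or transitively, are Bravo, Alpha, Whiskey. That's 3 tasks.
With 3 mandatory predecessors, the earliest Victor can sit is position 3+1 = 4, and placing just those 3 first achieves it.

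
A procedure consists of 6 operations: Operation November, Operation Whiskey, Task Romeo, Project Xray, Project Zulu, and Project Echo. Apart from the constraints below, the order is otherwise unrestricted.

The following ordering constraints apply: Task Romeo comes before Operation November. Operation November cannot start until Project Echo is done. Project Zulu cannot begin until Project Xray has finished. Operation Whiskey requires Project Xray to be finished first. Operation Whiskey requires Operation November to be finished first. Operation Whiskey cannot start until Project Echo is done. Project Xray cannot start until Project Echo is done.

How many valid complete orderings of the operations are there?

The operations with no prerequisites are Task Romeo, Project Echo; any of them can be placed first.
Systematically extending each partial ordering one operation at a time and counting, there are 14 complete orderings.

14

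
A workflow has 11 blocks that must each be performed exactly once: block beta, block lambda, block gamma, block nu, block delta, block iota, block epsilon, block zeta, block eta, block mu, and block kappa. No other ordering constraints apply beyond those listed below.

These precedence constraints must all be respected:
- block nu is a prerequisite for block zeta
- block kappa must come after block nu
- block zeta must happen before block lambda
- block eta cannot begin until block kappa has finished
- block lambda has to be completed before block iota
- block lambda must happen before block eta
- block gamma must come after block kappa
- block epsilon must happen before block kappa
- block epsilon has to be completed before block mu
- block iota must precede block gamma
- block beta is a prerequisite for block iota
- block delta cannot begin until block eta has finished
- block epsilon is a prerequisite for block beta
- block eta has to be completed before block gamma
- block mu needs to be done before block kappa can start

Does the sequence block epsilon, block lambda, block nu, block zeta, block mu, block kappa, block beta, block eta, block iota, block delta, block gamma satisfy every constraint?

In the proposed order, block lambda appears before block zeta.
That contradicts the constraint that block zeta must precede block lambda.

No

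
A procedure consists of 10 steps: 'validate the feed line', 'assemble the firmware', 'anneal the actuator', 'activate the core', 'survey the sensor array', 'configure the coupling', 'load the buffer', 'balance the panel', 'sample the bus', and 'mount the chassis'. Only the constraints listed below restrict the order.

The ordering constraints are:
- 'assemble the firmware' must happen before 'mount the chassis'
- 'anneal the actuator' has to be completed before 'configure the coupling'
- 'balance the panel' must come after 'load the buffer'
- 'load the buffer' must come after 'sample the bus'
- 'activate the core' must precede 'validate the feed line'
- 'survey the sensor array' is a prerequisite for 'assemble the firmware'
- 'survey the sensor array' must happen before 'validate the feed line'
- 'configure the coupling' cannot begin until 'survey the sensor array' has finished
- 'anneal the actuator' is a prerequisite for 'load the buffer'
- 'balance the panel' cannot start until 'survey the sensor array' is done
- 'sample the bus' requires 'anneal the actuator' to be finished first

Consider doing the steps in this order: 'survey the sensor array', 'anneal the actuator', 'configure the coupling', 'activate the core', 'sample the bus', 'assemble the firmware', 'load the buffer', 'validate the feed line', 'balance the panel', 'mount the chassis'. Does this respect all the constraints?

Every stated constraint is respected: 'survey the sensor array' sits at position 1, ahead of 'balance the panel' at position 9, and each of the other listed pairs likewise has the predecessor earlier in the sequence.

Yes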